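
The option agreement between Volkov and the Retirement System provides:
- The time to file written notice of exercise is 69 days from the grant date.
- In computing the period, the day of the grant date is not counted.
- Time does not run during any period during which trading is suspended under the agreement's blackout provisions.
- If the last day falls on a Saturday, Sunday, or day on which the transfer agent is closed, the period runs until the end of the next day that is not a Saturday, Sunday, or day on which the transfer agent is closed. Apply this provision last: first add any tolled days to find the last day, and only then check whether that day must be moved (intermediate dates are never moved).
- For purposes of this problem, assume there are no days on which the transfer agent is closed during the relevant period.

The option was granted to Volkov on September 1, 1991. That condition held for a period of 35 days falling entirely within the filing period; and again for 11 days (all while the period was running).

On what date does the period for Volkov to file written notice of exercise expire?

69 days after September 1, 1991 is November 9, 1991.
Tolling adds 35 days: November 9, 1991 + 35 days = December 14, 1991.
Tolling adds 11 days: December 14, 1991 + 11 days = December 25, 1991.
December 25, 1991 is a Wednesday and not a day on which the transfer agent is closed, so no extension applies.

December 25, 1991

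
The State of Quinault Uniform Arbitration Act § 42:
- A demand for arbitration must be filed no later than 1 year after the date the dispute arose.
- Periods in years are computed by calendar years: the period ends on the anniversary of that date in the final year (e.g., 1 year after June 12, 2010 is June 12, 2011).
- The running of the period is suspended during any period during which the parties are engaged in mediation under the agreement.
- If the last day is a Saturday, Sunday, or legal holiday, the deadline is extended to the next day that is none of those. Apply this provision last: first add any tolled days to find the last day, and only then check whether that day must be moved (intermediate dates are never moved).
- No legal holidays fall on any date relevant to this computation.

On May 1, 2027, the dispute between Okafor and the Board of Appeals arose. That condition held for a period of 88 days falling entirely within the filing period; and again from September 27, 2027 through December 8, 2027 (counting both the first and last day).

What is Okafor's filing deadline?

October 9, 2028

1 year after May 1, 2027 is May 1, 2028.
Tolling adds 88 days: May 1, 2028 + 88 days = July 28, 2028.
From September 27, 2027 through December 8, 2027 inclusive is 73 days; tolling adds 73 days: July 28, 2028 + 73 days = October 9, 2028.
October 9, 2028 is a Monday and not a legal holiday, so no extension applies.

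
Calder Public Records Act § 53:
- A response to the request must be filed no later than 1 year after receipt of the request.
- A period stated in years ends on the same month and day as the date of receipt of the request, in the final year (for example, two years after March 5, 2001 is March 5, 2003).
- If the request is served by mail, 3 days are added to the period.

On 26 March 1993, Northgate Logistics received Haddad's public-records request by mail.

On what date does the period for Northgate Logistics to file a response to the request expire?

1 year after 26 March 1993 is March 26, 1994.
Service was by mail, adding 3 days: March 26, 1994 + 3 days = March 29, 1994.

March 29, 1994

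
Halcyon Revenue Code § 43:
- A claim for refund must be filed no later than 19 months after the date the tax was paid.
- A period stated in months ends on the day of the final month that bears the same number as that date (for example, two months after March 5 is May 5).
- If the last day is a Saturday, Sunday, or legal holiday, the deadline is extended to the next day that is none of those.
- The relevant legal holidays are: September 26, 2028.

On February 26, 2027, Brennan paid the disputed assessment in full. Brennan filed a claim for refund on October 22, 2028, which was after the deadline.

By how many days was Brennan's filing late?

25 days

19 months after February 26, 2027 is September 26, 2028.
September 26, 2028 is a listed holiday. The next qualifying day is September 27, 2028.
The deadline is September 27, 2028; from September 27, 2028 to October 22, 2028 is 25 days.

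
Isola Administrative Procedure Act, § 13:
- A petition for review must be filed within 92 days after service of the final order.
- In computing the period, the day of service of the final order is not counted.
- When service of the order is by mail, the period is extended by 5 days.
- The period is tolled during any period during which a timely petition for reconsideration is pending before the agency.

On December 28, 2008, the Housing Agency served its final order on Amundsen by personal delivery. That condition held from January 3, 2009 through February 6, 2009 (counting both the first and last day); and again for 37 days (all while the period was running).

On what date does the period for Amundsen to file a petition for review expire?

92 days after December 28, 2008 is March 30, 2009.
Service was not by mail, so no mail extension applies.
From January 3, 2009 through February 6, 2009 inclusive is 35 days; tolling adds 35 days: March 30, 2009 + 35 days = May 4, 2009.
Tolling adds 37 days: May 4, 2009 + 37 days = June 10, 2009.

June 10, 2009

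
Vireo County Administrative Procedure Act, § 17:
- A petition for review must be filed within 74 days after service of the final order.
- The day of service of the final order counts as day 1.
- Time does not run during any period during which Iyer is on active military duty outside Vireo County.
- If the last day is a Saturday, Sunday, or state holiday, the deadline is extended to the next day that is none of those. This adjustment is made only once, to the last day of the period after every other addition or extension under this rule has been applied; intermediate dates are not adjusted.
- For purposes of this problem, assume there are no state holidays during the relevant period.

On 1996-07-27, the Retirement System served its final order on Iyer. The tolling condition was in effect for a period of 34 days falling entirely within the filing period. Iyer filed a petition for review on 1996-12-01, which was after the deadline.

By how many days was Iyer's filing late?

Counting 1996-07-27 as day 1, day 74 is October 8, 1996.
Tolling adds 34 days: October 8, 1996 + 34 days = November 11, 1996.
November 11, 1996 is a Monday and not a state holiday, so no extension applies.
The deadline is November 11, 1996; from November 11, 1996 to December 1, 1996 is 20 days.

20 days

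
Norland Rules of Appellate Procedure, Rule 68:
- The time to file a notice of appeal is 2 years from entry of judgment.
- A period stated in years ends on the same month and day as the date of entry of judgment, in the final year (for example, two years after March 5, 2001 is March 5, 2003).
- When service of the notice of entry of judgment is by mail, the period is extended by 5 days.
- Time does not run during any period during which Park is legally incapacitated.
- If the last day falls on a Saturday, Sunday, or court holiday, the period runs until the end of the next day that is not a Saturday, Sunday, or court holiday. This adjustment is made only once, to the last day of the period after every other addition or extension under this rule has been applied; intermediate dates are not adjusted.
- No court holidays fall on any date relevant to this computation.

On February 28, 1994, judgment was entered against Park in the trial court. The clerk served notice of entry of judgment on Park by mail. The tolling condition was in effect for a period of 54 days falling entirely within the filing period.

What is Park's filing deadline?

2 years after February 28, 1994 is February 28, 1996.
Service was by mail, adding 5 days: February 28, 1996 + 5 days = March 4, 1996.
Tolling adds 54 days: March 4, 1996 + 54 days = April 27, 1996.
April 27, 1996 is Saturday; April 28, 1996 is Sunday. The next qualifying day is April 29, 1996.

April 29, 1996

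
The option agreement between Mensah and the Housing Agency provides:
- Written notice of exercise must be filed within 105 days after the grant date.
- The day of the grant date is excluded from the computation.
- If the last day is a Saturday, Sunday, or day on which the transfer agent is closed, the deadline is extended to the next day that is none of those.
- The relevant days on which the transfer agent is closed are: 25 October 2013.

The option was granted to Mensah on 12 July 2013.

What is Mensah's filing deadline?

105 days after 12 July 2013 is October 25, 2013.
October 25, 2013 is a listed holiday; October 26, 2013 is Saturday; October 27, 2013 is Sunday. The next qualifying day is October 28, 2013.

October 28, 2013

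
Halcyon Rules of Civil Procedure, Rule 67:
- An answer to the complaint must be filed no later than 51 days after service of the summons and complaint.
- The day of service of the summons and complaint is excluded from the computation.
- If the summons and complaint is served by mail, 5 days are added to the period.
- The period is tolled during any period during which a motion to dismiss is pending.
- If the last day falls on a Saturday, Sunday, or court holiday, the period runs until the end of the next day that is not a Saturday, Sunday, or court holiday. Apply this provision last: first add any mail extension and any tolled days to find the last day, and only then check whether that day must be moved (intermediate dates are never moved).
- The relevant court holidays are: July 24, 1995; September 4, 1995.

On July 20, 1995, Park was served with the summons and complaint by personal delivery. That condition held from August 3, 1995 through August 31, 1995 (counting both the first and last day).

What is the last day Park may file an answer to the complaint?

51 days after July 20, 1995 is September 9, 1995.
Service was not by mail, so no mail extension applies.
From August 3, 1995 through August 31, 1995 inclusive is 29 days; tolling adds 29 days: September 9, 1995 + 29 days = October 8, 1995.
October 8, 1995 is Sunday. The next qualifying day is October 9, 1995.

October 9, 1995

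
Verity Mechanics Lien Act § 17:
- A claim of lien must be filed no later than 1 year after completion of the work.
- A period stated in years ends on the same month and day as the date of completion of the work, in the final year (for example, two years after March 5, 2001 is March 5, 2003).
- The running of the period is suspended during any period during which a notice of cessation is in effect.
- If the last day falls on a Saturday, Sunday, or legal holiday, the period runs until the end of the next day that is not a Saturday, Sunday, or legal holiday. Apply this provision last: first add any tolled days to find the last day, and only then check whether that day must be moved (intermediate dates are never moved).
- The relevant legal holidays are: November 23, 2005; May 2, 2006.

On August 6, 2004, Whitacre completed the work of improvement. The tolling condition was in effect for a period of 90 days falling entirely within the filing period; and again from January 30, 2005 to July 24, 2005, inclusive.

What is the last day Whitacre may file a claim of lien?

1 year after August 6, 2004 is August 6, 2005.
Tolling adds 90 days: August 6, 2005 + 90 days = November 4, 2005.
From January 30, 2005 through July 24, 2005 inclusive is 176 days; tolling adds 176 days: November 4, 2005 + 176 days = April 29, 2006.
April 29, 2006 is Saturday; April 30, 2006 is Sunday. The next qualifying day is May 1, 2006.

May 1, 2006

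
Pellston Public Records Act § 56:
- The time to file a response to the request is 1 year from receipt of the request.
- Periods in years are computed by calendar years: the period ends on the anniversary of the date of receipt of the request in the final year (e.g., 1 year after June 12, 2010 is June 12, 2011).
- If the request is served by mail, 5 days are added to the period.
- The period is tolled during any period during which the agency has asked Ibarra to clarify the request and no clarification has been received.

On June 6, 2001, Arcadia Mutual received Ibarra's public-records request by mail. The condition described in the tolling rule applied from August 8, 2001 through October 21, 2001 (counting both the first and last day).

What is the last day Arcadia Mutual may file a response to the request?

August 25, 2002

1 year after June 6, 2001 is June 6, 2002.
Service was by mail, adding 5 days: June 6, 2002 + 5 days = June 11, 2002.
From August 8, 2001 through October 21, 2001 inclusive is 75 days; tolling adds 75 days: June 11, 2002 + 75 days = August 25, 2002.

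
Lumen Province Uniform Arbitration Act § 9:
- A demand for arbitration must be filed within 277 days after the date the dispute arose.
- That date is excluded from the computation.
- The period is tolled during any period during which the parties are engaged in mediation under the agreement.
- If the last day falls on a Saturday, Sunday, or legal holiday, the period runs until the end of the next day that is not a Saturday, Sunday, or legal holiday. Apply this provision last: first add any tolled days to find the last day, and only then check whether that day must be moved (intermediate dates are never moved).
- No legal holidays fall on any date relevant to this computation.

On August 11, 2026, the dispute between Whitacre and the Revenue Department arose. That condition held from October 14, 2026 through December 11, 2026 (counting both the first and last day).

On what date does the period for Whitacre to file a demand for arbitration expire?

277 days after August 11, 2026 is May 15, 2027.
From October 14, 2026 through December 11, 2026 inclusive is 59 days; tolling adds 59 days: May 15, 2027 + 59 days = July 13, 2027.
July 13, 2027 is a Tuesday and not a legal holiday, so no extension applies.

July 13, 2027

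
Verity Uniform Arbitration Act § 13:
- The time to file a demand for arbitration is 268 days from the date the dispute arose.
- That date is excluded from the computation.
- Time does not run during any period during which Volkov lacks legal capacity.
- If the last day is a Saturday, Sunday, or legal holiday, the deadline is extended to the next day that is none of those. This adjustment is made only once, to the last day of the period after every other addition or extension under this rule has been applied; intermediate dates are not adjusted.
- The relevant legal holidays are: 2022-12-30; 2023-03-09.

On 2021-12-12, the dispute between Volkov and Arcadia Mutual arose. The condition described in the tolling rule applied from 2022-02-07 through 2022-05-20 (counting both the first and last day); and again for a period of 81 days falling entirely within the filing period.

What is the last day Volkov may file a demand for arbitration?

March 10, 2023

268 days after 2021-12-12 is September 6, 2022.
From February 7, 2022 through May 20, 2022 inclusive is 103 days; tolling adds 103 days: September 6, 2022 + 103 days = December 18, 2022.
Tolling adds 81 days: December 18, 2022 + 81 days = March 9, 2023.
March 9, 2023 is a listed holiday. The next qualifying day is March 10, 2023.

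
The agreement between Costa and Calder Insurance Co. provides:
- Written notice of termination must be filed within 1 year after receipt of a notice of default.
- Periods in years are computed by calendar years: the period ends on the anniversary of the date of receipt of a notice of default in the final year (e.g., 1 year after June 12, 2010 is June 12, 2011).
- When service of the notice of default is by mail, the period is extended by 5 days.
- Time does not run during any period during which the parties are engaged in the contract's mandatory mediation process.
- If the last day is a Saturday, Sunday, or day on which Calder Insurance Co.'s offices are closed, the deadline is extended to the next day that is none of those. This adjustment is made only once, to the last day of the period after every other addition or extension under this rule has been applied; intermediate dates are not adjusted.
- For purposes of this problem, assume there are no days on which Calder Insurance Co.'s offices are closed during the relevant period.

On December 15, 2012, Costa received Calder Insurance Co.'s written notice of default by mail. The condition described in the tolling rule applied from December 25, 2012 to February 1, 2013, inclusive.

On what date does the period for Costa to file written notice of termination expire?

1 year after December 15, 2012 is December 15, 2013.
Service was by mail, adding 5 days: December 15, 2013 + 5 days = December 20, 2013.
From December 25, 2012 through February 1, 2013 inclusive is 39 days; tolling adds 39 days: December 20, 2013 + 39 days = January 28, 2014.
January 28, 2014 is a Tuesday and not a day on which Calder Insurance Co.'s offices are closed, so no extension applies.

January 28, 2014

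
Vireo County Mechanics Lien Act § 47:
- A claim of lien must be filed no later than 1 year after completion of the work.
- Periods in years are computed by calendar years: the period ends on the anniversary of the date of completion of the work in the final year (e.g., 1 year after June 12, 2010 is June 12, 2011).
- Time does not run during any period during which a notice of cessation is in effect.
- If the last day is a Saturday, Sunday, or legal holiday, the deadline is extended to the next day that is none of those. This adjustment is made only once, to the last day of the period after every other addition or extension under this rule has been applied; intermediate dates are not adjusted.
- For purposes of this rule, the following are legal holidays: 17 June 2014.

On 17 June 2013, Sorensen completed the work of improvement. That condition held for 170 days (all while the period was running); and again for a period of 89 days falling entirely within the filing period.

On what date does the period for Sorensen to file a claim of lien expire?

1 year after 17 June 2013 is June 17, 2014.
Tolling adds 170 days: June 17, 2014 + 170 days = December 4, 2014.
Tolling adds 89 days: December 4, 2014 + 89 days = March 3, 2015.
March 3, 2015 is a Tuesday and not a legal holiday, so no extension applies.

March 3, 2015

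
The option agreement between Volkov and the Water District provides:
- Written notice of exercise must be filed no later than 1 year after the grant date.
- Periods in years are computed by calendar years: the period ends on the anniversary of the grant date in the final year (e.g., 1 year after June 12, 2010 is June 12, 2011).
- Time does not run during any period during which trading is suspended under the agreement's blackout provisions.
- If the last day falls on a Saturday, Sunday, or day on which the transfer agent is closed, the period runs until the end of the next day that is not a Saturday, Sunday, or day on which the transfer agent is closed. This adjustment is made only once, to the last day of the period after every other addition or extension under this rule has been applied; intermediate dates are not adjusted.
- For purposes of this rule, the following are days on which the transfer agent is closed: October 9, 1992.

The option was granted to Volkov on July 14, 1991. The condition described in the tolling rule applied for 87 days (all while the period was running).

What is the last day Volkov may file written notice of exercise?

1 year after July 14, 1991 is July 14, 1992.
Tolling adds 87 days: July 14, 1992 + 87 days = October 9, 1992.
October 9, 1992 is a listed holiday; October 10, 1992 is Saturday; October 11, 1992 is Sunday. The next qualifying day is October 12, 1992.

October 12, 1992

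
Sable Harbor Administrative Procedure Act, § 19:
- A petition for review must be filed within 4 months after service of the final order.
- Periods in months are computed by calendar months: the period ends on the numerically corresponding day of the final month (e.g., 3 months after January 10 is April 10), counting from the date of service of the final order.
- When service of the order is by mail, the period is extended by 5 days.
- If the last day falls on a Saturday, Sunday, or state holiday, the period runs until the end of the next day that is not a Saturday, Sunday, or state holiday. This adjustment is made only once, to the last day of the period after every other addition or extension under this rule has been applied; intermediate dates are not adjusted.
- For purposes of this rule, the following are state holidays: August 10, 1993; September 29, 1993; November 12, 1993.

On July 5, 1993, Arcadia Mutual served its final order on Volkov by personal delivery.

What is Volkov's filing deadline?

November 5, 1993

4 months after July 5, 1993 is November 5, 1993.
Service was not by mail, so no mail extension applies.
November 5, 1993 is a Friday and not a state holiday, so no extension applies.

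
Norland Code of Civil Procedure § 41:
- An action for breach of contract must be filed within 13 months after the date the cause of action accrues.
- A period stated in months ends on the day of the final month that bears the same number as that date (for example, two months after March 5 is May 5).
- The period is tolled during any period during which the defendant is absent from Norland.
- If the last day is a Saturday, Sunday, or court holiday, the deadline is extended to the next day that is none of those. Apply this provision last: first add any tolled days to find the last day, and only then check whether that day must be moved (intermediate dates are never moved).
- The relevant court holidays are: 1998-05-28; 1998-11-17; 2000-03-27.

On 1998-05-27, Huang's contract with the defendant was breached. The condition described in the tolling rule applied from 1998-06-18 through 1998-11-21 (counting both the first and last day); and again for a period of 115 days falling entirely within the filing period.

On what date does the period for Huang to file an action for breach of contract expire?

13 months after 1998-05-27 is June 27, 1999.
From June 18, 1998 through November 21, 1998 inclusive is 157 days; tolling adds 157 days: June 27, 1999 + 157 days = December 1, 1999.
Tolling adds 115 days: December 1, 1999 + 115 days = March 25, 2000.
March 25, 2000 is Saturday; March 26, 2000 is Sunday; March 27, 2000 is a listed holiday. The next qualifying day is March 28, 2000.

March 28, 2000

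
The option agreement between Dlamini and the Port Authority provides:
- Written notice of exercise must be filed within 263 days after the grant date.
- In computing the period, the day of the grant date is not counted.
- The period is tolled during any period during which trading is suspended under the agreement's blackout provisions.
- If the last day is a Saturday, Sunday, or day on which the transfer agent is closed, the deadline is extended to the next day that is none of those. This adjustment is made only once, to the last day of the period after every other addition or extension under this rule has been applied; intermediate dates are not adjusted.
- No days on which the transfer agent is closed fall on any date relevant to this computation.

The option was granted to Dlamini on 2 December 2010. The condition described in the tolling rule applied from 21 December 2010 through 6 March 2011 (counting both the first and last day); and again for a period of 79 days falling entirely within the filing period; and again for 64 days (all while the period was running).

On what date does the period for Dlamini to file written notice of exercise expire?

263 days after 2 December 2010 is August 22, 2011.
From December 21, 2010 through March 6, 2011 inclusive is 76 days; tolling adds 76 days: August 22, 2011 + 76 days = November 6, 2011.
Tolling adds 79 days: November 6, 2011 + 79 days = January 24, 2012.
Tolling adds 64 days: January 24, 2012 + 64 days = March 28, 2012.
March 28, 2012 is a Wednesday and not a day on which the transfer agent is closed, so no extension applies.

March 28, 2012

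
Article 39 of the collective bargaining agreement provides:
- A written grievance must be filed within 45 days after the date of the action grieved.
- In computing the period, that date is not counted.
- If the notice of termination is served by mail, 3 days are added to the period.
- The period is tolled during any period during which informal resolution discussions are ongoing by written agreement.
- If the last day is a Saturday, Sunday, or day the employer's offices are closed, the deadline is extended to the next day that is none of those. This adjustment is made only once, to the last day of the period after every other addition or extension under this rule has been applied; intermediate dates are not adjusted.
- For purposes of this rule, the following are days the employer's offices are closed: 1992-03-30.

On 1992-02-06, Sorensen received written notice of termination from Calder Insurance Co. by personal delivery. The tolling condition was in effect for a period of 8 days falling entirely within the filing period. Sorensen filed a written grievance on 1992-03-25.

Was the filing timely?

Yes

45 days after 1992-02-06 is March 22, 1992.
Service was not by mail, so no mail extension applies.
Tolling adds 8 days: March 22, 1992 + 8 days = March 30, 1992.
March 30, 1992 is a listed holiday. The next qualifying day is March 31, 1992.
The deadline is March 31, 1992; the filing on March 25, 1992 is on or before that date.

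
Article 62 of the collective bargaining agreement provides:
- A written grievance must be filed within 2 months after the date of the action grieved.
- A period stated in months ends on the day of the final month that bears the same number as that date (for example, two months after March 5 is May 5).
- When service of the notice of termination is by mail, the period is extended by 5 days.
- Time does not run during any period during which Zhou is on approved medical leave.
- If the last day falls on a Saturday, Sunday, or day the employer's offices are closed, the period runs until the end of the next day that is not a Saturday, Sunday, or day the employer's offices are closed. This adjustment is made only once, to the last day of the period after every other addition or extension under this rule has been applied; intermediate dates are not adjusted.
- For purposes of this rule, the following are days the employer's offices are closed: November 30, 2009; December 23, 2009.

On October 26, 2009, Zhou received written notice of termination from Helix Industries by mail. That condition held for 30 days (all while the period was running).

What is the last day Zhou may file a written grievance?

2 months after October 26, 2009 is December 26, 2009.
Service was by mail, adding 5 days: December 26, 2009 + 5 days = December 31, 2009.
Tolling adds 30 days: December 31, 2009 + 30 days = January 30, 2010.
January 30, 2010 is Saturday; January 31, 2010 is Sunday. The next qualifying day is February 1, 2010.

February 1, 2010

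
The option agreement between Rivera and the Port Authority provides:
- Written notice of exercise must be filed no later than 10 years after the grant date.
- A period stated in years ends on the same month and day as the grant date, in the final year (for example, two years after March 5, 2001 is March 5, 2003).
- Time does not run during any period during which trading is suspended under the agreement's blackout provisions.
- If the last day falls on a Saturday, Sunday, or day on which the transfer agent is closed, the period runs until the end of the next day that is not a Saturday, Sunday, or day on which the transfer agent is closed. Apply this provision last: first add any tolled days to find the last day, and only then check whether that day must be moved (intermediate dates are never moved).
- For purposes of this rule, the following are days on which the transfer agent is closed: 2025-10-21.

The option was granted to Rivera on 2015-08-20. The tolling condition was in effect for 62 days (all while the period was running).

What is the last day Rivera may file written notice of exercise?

10 years after 2015-08-20 is August 20, 2025.
Tolling adds 62 days: August 20, 2025 + 62 days = October 21, 2025.
October 21, 2025 is a listed holiday. The next qualifying day is October 22, 2025.

October 22, 2025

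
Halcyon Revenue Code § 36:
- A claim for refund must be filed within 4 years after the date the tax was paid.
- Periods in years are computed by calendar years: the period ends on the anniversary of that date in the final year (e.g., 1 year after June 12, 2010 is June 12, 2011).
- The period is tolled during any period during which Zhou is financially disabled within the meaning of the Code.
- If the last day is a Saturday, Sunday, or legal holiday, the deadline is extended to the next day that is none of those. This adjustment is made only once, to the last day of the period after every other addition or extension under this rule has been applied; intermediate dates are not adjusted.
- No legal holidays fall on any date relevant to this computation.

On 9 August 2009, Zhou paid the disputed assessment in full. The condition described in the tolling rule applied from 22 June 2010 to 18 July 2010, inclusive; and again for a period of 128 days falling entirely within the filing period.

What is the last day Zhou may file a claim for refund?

4 years after 9 August 2009 is August 9, 2013.
From June 22, 2010 through July 18, 2010 inclusive is 27 days; tolling adds 27 days: August 9, 2013 + 27 days = September 5, 2013.
Tolling adds 128 days: September 5, 2013 + 128 days = January 11, 2014.
January 11, 2014 is Saturday; January 12, 2014 is Sunday. The next qualifying day is January 13, 2014.

January 13, 2014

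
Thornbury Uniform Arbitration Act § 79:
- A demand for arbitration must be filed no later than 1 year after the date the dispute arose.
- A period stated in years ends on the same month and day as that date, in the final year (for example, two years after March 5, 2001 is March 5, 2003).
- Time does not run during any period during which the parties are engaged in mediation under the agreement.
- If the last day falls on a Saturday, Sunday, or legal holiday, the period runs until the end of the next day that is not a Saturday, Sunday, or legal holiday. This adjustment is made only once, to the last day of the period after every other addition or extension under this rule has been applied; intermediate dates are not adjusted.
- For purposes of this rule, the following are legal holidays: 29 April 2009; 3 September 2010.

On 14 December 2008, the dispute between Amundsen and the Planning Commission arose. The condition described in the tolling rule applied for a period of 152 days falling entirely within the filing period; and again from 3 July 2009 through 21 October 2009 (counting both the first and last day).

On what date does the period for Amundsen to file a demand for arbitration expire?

1 year after 14 December 2008 is December 14, 2009.
Tolling adds 152 days: December 14, 2009 + 152 days = May 15, 2010.
From July 3, 2009 through October 21, 2009 inclusive is 111 days; tolling adds 111 days: May 15, 2010 + 111 days = September 3, 2010.
September 3, 2010 is a listed holiday; September 4, 2010 is Saturday; September 5, 2010 is Sunday. The next qualifying day is September 6, 2010.

September 6, 2010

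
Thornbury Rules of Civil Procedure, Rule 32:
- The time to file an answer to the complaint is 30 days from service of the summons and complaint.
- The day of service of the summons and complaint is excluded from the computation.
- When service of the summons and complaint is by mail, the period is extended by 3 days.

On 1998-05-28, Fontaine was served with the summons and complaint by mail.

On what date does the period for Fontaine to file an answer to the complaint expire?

June 30, 1998

30 days after 1998-05-28 is June 27, 1998.
Service was by mail, adding 3 days: June 27, 1998 + 3 days = June 30, 1998.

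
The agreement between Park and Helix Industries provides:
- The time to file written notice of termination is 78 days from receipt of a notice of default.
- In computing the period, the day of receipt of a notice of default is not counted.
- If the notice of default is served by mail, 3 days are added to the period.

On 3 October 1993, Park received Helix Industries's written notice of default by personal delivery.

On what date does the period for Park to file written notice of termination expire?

December 20, 1993

78 days after 3 October 1993 is December 20, 1993.
Service was not by mail, so no mail extension applies.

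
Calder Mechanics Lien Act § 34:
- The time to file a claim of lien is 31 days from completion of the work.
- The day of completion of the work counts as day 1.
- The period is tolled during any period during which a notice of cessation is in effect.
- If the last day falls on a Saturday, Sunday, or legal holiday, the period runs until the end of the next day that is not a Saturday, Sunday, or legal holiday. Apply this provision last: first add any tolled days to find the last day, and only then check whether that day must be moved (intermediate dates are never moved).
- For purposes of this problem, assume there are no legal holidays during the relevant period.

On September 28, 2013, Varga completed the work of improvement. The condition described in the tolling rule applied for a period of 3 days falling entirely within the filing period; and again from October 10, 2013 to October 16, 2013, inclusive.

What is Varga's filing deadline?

Counting September 28, 2013 as day 1, day 31 is October 28, 2013.
Tolling adds 3 days: October 28, 2013 + 3 days = October 31, 2013.
From October 10, 2013 through October 16, 2013 inclusive is 7 days; tolling adds 7 days: October 31, 2013 + 7 days = November 7, 2013.
November 7, 2013 is a Thursday and not a legal holiday, so no extension applies.

November 7, 2013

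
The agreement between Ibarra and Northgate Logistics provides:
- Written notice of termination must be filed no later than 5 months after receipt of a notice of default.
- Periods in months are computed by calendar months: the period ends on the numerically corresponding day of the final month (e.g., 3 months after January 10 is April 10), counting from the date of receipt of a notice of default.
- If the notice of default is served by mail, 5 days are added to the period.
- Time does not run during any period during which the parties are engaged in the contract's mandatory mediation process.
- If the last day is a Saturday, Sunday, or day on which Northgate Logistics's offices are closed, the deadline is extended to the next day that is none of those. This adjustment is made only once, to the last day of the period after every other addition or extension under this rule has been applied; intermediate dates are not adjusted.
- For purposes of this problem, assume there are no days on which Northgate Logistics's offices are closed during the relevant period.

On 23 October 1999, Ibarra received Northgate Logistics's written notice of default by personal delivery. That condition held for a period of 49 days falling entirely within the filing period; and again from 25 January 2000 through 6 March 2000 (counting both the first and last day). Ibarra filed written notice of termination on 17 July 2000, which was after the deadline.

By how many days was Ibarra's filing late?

5 months after 23 October 1999 is March 23, 2000.
Service was not by mail, so no mail extension applies.
Tolling adds 49 days: March 23, 2000 + 49 days = May 11, 2000.
From January 25, 2000 through March 6, 2000 inclusive is 42 days; tolling adds 42 days: May 11, 2000 + 42 days = June 22, 2000.
June 22, 2000 is a Thursday and not a day on which Northgate Logistics's offices are closed, so no extension applies.
The deadline is June 22, 2000; from June 22, 2000 to July 17, 2000 is 25 days.

25 days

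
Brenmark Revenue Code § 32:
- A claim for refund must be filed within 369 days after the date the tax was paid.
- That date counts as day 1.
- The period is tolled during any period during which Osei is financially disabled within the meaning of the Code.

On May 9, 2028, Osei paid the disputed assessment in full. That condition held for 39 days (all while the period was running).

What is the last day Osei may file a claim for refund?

June 20, 2029

Counting May 9, 2028 as day 1, day 369 is May 12, 2029.
Tolling adds 39 days: May 12, 2029 + 39 days = June 20, 2029.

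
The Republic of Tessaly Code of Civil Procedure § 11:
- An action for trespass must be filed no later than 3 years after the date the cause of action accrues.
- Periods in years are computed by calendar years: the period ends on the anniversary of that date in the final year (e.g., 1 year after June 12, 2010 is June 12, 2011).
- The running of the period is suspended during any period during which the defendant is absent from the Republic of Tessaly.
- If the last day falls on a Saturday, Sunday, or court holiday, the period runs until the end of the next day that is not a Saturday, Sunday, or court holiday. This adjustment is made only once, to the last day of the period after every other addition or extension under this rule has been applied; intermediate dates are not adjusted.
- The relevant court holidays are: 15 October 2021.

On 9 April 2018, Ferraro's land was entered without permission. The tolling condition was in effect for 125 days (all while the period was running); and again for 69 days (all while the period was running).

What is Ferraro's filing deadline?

October 20, 2021

3 years after 9 April 2018 is April 9, 2021.
Tolling adds 125 days: April 9, 2021 + 125 days = August 12, 2021.
Tolling adds 69 days: August 12, 2021 + 69 days = October 20, 2021.
October 20, 2021 is a Wednesday and not a court holiday, so no extension applies.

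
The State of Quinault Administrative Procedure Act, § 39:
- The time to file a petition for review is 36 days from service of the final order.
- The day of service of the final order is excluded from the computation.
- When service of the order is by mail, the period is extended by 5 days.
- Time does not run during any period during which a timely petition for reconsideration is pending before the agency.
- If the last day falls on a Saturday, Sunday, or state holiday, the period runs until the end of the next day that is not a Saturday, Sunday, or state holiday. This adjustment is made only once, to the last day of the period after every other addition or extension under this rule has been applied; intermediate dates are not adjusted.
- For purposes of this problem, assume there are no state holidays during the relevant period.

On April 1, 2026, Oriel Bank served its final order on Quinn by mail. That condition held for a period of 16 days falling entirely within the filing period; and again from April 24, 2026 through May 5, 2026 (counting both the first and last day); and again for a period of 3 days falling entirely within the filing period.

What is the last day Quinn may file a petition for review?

June 12, 2026

36 days after April 1, 2026 is May 7, 2026.
Service was by mail, adding 5 days: May 7, 2026 + 5 days = May 12, 2026.
Tolling adds 16 days: May 12, 2026 + 16 days = May 28, 2026.
From April 24, 2026 through May 5, 2026 inclusive is 12 days; tolling adds 12 days: May 28, 2026 + 12 days = June 9, 2026.
Tolling adds 3 days: June 9, 2026 + 3 days = June 12, 2026.
June 12, 2026 is a Friday and not a state holiday, so no extension applies.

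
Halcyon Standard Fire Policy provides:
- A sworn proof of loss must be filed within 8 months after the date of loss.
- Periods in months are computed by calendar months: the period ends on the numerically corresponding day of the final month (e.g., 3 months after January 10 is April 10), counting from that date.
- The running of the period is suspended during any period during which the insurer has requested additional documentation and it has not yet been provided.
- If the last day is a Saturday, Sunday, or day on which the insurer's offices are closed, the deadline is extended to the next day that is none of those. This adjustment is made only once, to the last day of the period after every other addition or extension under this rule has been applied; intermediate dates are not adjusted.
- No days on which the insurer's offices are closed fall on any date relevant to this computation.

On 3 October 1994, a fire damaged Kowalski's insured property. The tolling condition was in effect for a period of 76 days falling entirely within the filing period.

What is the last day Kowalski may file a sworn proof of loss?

August 18, 1995

8 months after 3 October 1994 is June 3, 1995.
Tolling adds 76 days: June 3, 1995 + 76 days = August 18, 1995.
August 18, 1995 is a Friday and not a day on which the insurer's offices are closed, so no extension applies.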